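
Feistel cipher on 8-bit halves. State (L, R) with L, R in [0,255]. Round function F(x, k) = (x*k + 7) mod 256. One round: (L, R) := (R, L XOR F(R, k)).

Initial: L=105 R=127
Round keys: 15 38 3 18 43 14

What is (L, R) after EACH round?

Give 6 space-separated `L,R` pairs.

Answer: 127,17 17,242 242,204 204,173 173,218 218,94

Derivation:
Round 1 (k=15): L=127 R=17
Round 2 (k=38): L=17 R=242
Round 3 (k=3): L=242 R=204
Round 4 (k=18): L=204 R=173
Round 5 (k=43): L=173 R=218
Round 6 (k=14): L=218 R=94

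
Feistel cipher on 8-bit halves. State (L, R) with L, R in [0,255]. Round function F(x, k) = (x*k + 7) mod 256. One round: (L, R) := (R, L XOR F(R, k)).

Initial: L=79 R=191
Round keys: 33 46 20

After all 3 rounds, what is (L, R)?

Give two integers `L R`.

Round 1 (k=33): L=191 R=233
Round 2 (k=46): L=233 R=90
Round 3 (k=20): L=90 R=230

Answer: 90 230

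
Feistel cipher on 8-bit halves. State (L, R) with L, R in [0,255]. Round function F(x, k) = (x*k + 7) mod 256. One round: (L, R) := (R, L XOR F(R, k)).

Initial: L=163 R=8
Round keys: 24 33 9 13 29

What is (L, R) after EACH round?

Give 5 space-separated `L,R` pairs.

Answer: 8,100 100,227 227,102 102,214 214,35

Derivation:
Round 1 (k=24): L=8 R=100
Round 2 (k=33): L=100 R=227
Round 3 (k=9): L=227 R=102
Round 4 (k=13): L=102 R=214
Round 5 (k=29): L=214 R=35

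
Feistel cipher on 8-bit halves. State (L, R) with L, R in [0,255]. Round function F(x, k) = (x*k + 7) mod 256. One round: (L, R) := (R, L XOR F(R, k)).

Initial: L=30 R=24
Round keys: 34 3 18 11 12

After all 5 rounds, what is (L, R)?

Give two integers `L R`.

Answer: 247 105

Derivation:
Round 1 (k=34): L=24 R=41
Round 2 (k=3): L=41 R=154
Round 3 (k=18): L=154 R=242
Round 4 (k=11): L=242 R=247
Round 5 (k=12): L=247 R=105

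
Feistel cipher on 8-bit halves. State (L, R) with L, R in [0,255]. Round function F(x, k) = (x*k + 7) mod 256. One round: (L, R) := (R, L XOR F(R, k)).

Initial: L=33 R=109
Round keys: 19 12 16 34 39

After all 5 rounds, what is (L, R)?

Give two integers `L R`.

Answer: 33 86

Derivation:
Round 1 (k=19): L=109 R=63
Round 2 (k=12): L=63 R=150
Round 3 (k=16): L=150 R=88
Round 4 (k=34): L=88 R=33
Round 5 (k=39): L=33 R=86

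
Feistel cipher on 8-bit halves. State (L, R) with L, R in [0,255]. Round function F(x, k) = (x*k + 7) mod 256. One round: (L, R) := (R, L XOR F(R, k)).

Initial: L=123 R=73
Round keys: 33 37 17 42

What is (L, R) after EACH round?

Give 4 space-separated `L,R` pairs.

Round 1 (k=33): L=73 R=11
Round 2 (k=37): L=11 R=215
Round 3 (k=17): L=215 R=69
Round 4 (k=42): L=69 R=142

Answer: 73,11 11,215 215,69 69,142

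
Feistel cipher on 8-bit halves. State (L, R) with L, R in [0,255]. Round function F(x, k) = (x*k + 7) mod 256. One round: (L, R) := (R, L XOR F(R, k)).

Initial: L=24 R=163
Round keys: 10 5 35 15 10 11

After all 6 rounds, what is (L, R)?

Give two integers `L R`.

Answer: 228 218

Derivation:
Round 1 (k=10): L=163 R=125
Round 2 (k=5): L=125 R=219
Round 3 (k=35): L=219 R=133
Round 4 (k=15): L=133 R=9
Round 5 (k=10): L=9 R=228
Round 6 (k=11): L=228 R=218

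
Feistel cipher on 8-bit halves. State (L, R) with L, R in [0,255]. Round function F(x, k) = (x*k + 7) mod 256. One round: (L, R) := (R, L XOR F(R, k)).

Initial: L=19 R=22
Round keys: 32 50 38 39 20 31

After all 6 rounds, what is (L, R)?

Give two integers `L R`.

Answer: 218 82

Derivation:
Round 1 (k=32): L=22 R=212
Round 2 (k=50): L=212 R=121
Round 3 (k=38): L=121 R=41
Round 4 (k=39): L=41 R=63
Round 5 (k=20): L=63 R=218
Round 6 (k=31): L=218 R=82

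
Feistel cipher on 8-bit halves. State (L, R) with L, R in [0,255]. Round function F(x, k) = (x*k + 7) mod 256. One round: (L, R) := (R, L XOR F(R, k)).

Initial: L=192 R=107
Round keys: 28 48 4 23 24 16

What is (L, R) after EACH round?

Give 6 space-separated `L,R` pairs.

Answer: 107,123 123,124 124,140 140,231 231,35 35,208

Derivation:
Round 1 (k=28): L=107 R=123
Round 2 (k=48): L=123 R=124
Round 3 (k=4): L=124 R=140
Round 4 (k=23): L=140 R=231
Round 5 (k=24): L=231 R=35
Round 6 (k=16): L=35 R=208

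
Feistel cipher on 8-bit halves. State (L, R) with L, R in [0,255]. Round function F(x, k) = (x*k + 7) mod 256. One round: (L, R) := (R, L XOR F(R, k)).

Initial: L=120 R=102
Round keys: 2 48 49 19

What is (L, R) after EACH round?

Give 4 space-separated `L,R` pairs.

Round 1 (k=2): L=102 R=171
Round 2 (k=48): L=171 R=113
Round 3 (k=49): L=113 R=3
Round 4 (k=19): L=3 R=49

Answer: 102,171 171,113 113,3 3,49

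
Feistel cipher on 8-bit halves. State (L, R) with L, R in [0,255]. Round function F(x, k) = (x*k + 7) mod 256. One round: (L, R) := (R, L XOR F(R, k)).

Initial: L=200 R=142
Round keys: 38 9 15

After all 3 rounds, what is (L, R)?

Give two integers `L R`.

Round 1 (k=38): L=142 R=211
Round 2 (k=9): L=211 R=252
Round 3 (k=15): L=252 R=24

Answer: 252 24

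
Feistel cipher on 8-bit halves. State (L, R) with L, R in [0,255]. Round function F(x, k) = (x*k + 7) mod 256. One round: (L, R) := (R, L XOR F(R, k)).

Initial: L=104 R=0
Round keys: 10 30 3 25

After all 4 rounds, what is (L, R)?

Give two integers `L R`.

Answer: 77 133

Derivation:
Round 1 (k=10): L=0 R=111
Round 2 (k=30): L=111 R=9
Round 3 (k=3): L=9 R=77
Round 4 (k=25): L=77 R=133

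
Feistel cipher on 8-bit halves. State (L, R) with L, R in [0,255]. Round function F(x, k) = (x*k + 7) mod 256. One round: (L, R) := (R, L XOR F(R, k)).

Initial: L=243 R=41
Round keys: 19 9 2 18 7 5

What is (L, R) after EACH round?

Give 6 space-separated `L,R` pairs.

Round 1 (k=19): L=41 R=225
Round 2 (k=9): L=225 R=217
Round 3 (k=2): L=217 R=88
Round 4 (k=18): L=88 R=238
Round 5 (k=7): L=238 R=209
Round 6 (k=5): L=209 R=242

Answer: 41,225 225,217 217,88 88,238 238,209 209,242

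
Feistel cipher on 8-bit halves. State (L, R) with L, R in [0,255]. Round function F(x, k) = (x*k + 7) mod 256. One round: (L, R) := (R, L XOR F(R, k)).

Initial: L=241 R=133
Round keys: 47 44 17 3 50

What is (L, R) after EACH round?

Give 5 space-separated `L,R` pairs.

Answer: 133,131 131,14 14,118 118,103 103,83

Derivation:
Round 1 (k=47): L=133 R=131
Round 2 (k=44): L=131 R=14
Round 3 (k=17): L=14 R=118
Round 4 (k=3): L=118 R=103
Round 5 (k=50): L=103 R=83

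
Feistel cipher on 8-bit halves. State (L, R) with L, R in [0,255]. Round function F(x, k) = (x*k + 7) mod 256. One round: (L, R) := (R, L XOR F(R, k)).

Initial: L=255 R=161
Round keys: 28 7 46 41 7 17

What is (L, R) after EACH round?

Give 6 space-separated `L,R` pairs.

Answer: 161,92 92,42 42,207 207,4 4,236 236,183

Derivation:
Round 1 (k=28): L=161 R=92
Round 2 (k=7): L=92 R=42
Round 3 (k=46): L=42 R=207
Round 4 (k=41): L=207 R=4
Round 5 (k=7): L=4 R=236
Round 6 (k=17): L=236 R=183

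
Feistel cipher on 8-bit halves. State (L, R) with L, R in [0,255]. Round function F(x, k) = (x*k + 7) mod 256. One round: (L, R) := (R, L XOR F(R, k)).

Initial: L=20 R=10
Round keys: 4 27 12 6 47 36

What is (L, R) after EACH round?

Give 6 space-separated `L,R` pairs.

Answer: 10,59 59,74 74,68 68,213 213,102 102,138

Derivation:
Round 1 (k=4): L=10 R=59
Round 2 (k=27): L=59 R=74
Round 3 (k=12): L=74 R=68
Round 4 (k=6): L=68 R=213
Round 5 (k=47): L=213 R=102
Round 6 (k=36): L=102 R=138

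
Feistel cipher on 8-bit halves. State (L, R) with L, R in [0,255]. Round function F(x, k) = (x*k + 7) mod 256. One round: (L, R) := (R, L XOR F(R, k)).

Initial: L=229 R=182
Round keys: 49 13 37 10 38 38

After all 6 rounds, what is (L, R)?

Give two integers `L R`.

Answer: 71 135

Derivation:
Round 1 (k=49): L=182 R=56
Round 2 (k=13): L=56 R=105
Round 3 (k=37): L=105 R=12
Round 4 (k=10): L=12 R=22
Round 5 (k=38): L=22 R=71
Round 6 (k=38): L=71 R=135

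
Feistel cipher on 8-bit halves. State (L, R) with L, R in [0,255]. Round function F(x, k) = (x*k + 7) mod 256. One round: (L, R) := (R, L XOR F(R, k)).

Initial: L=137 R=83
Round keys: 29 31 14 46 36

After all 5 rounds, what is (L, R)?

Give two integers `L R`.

Answer: 104 209

Derivation:
Round 1 (k=29): L=83 R=231
Round 2 (k=31): L=231 R=83
Round 3 (k=14): L=83 R=118
Round 4 (k=46): L=118 R=104
Round 5 (k=36): L=104 R=209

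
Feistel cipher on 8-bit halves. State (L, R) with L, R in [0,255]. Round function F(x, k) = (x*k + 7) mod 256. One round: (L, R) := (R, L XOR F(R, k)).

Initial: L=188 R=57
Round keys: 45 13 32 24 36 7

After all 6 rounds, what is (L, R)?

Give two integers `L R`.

Round 1 (k=45): L=57 R=176
Round 2 (k=13): L=176 R=206
Round 3 (k=32): L=206 R=119
Round 4 (k=24): L=119 R=225
Round 5 (k=36): L=225 R=220
Round 6 (k=7): L=220 R=234

Answer: 220 234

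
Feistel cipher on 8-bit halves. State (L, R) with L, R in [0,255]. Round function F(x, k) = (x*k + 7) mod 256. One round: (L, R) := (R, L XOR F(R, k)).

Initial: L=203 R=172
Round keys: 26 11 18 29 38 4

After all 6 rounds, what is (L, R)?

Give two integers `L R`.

Round 1 (k=26): L=172 R=180
Round 2 (k=11): L=180 R=111
Round 3 (k=18): L=111 R=97
Round 4 (k=29): L=97 R=107
Round 5 (k=38): L=107 R=136
Round 6 (k=4): L=136 R=76

Answer: 136 76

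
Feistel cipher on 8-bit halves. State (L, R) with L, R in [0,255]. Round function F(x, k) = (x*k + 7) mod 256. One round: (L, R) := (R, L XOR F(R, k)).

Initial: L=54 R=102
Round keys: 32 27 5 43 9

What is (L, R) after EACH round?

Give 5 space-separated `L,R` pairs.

Round 1 (k=32): L=102 R=241
Round 2 (k=27): L=241 R=20
Round 3 (k=5): L=20 R=154
Round 4 (k=43): L=154 R=241
Round 5 (k=9): L=241 R=26

Answer: 102,241 241,20 20,154 154,241 241,26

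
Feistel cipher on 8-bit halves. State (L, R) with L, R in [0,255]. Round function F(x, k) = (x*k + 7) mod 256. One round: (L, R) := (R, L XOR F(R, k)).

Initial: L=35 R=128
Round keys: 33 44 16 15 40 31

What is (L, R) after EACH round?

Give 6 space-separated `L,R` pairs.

Round 1 (k=33): L=128 R=164
Round 2 (k=44): L=164 R=183
Round 3 (k=16): L=183 R=211
Round 4 (k=15): L=211 R=211
Round 5 (k=40): L=211 R=44
Round 6 (k=31): L=44 R=136

Answer: 128,164 164,183 183,211 211,211 211,44 44,136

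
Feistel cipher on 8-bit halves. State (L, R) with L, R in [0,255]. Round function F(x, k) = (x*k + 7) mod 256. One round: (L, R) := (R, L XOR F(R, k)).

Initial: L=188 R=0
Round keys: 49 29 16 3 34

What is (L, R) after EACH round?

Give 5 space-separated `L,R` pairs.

Round 1 (k=49): L=0 R=187
Round 2 (k=29): L=187 R=54
Round 3 (k=16): L=54 R=220
Round 4 (k=3): L=220 R=173
Round 5 (k=34): L=173 R=221

Answer: 0,187 187,54 54,220 220,173 173,221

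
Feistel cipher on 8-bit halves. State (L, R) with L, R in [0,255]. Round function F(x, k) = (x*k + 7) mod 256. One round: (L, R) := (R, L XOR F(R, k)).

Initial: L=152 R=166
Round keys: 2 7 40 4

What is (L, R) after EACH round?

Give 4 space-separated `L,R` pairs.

Answer: 166,203 203,50 50,28 28,69

Derivation:
Round 1 (k=2): L=166 R=203
Round 2 (k=7): L=203 R=50
Round 3 (k=40): L=50 R=28
Round 4 (k=4): L=28 R=69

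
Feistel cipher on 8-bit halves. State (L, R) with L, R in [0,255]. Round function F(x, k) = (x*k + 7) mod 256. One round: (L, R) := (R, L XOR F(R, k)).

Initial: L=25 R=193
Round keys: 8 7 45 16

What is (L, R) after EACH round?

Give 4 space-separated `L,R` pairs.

Answer: 193,22 22,96 96,241 241,119

Derivation:
Round 1 (k=8): L=193 R=22
Round 2 (k=7): L=22 R=96
Round 3 (k=45): L=96 R=241
Round 4 (k=16): L=241 R=119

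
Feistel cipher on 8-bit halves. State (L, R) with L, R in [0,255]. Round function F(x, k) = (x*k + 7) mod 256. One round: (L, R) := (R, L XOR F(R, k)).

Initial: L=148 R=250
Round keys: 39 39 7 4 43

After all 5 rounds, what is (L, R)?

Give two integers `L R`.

Answer: 19 122

Derivation:
Round 1 (k=39): L=250 R=137
Round 2 (k=39): L=137 R=28
Round 3 (k=7): L=28 R=66
Round 4 (k=4): L=66 R=19
Round 5 (k=43): L=19 R=122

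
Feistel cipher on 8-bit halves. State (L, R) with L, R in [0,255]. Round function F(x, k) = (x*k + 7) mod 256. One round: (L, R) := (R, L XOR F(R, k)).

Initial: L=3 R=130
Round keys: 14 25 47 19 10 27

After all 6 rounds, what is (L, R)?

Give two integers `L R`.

Round 1 (k=14): L=130 R=32
Round 2 (k=25): L=32 R=165
Round 3 (k=47): L=165 R=114
Round 4 (k=19): L=114 R=216
Round 5 (k=10): L=216 R=5
Round 6 (k=27): L=5 R=86

Answer: 5 86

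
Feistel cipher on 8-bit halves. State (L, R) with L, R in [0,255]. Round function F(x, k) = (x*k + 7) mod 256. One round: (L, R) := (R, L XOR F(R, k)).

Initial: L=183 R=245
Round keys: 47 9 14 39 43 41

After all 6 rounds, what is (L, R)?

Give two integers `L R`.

Round 1 (k=47): L=245 R=181
Round 2 (k=9): L=181 R=145
Round 3 (k=14): L=145 R=64
Round 4 (k=39): L=64 R=86
Round 5 (k=43): L=86 R=57
Round 6 (k=41): L=57 R=126

Answer: 57 126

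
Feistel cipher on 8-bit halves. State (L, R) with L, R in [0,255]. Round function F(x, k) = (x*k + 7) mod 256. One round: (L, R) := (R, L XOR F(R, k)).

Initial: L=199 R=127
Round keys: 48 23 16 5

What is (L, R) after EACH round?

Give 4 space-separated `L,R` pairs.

Round 1 (k=48): L=127 R=16
Round 2 (k=23): L=16 R=8
Round 3 (k=16): L=8 R=151
Round 4 (k=5): L=151 R=242

Answer: 127,16 16,8 8,151 151,242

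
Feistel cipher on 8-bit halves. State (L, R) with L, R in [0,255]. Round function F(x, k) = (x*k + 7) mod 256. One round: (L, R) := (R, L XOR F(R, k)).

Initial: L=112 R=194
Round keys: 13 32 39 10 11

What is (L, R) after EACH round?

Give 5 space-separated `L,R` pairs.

Answer: 194,145 145,229 229,123 123,48 48,108

Derivation:
Round 1 (k=13): L=194 R=145
Round 2 (k=32): L=145 R=229
Round 3 (k=39): L=229 R=123
Round 4 (k=10): L=123 R=48
Round 5 (k=11): L=48 R=108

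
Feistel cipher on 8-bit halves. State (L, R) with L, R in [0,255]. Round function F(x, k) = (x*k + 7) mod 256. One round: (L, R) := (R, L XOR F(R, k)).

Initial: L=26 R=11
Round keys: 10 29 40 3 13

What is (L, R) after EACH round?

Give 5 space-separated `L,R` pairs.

Answer: 11,111 111,145 145,192 192,214 214,37

Derivation:
Round 1 (k=10): L=11 R=111
Round 2 (k=29): L=111 R=145
Round 3 (k=40): L=145 R=192
Round 4 (k=3): L=192 R=214
Round 5 (k=13): L=214 R=37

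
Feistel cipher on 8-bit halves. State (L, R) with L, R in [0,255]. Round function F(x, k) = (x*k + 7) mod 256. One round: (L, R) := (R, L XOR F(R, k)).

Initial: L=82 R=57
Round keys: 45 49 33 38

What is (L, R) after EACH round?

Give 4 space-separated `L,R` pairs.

Answer: 57,94 94,60 60,157 157,105

Derivation:
Round 1 (k=45): L=57 R=94
Round 2 (k=49): L=94 R=60
Round 3 (k=33): L=60 R=157
Round 4 (k=38): L=157 R=105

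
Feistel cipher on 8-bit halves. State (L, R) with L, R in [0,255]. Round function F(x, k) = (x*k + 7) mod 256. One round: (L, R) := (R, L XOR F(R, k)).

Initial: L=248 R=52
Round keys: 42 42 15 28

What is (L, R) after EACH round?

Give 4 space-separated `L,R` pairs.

Answer: 52,119 119,185 185,169 169,58

Derivation:
Round 1 (k=42): L=52 R=119
Round 2 (k=42): L=119 R=185
Round 3 (k=15): L=185 R=169
Round 4 (k=28): L=169 R=58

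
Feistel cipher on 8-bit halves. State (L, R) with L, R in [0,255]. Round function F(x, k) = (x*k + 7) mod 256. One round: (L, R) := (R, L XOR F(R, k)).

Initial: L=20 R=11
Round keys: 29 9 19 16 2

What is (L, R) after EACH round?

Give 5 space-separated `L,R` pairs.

Round 1 (k=29): L=11 R=82
Round 2 (k=9): L=82 R=226
Round 3 (k=19): L=226 R=159
Round 4 (k=16): L=159 R=21
Round 5 (k=2): L=21 R=174

Answer: 11,82 82,226 226,159 159,21 21,174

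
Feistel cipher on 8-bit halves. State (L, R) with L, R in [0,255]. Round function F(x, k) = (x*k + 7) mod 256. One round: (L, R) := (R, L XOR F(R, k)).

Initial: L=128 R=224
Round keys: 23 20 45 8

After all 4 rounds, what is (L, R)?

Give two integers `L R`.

Round 1 (k=23): L=224 R=167
Round 2 (k=20): L=167 R=243
Round 3 (k=45): L=243 R=25
Round 4 (k=8): L=25 R=60

Answer: 25 60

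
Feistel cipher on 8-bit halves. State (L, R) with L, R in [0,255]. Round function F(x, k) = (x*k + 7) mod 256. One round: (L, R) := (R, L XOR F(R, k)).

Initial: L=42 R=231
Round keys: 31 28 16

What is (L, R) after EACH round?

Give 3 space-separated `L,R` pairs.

Answer: 231,42 42,120 120,173

Derivation:
Round 1 (k=31): L=231 R=42
Round 2 (k=28): L=42 R=120
Round 3 (k=16): L=120 R=173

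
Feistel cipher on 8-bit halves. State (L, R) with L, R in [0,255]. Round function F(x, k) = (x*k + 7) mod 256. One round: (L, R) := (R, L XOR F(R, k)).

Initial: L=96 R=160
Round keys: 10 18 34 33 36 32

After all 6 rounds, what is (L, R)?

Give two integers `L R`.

Round 1 (k=10): L=160 R=39
Round 2 (k=18): L=39 R=101
Round 3 (k=34): L=101 R=86
Round 4 (k=33): L=86 R=120
Round 5 (k=36): L=120 R=177
Round 6 (k=32): L=177 R=95

Answer: 177 95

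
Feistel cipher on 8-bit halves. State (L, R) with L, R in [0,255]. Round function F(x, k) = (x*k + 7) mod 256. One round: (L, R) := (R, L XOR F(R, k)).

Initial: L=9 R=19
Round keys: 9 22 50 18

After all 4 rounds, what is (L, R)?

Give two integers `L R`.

Round 1 (k=9): L=19 R=187
Round 2 (k=22): L=187 R=10
Round 3 (k=50): L=10 R=64
Round 4 (k=18): L=64 R=141

Answer: 64 141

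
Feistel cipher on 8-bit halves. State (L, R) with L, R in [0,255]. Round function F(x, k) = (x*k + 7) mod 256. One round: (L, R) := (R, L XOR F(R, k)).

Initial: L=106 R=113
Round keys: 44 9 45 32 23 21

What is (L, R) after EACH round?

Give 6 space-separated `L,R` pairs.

Round 1 (k=44): L=113 R=25
Round 2 (k=9): L=25 R=153
Round 3 (k=45): L=153 R=245
Round 4 (k=32): L=245 R=62
Round 5 (k=23): L=62 R=108
Round 6 (k=21): L=108 R=221

Answer: 113,25 25,153 153,245 245,62 62,108 108,221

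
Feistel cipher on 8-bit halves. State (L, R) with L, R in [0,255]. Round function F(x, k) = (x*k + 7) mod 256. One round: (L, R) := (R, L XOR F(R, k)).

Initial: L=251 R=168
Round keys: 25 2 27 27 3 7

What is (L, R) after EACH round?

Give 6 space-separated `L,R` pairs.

Answer: 168,148 148,135 135,208 208,112 112,135 135,200

Derivation:
Round 1 (k=25): L=168 R=148
Round 2 (k=2): L=148 R=135
Round 3 (k=27): L=135 R=208
Round 4 (k=27): L=208 R=112
Round 5 (k=3): L=112 R=135
Round 6 (k=7): L=135 R=200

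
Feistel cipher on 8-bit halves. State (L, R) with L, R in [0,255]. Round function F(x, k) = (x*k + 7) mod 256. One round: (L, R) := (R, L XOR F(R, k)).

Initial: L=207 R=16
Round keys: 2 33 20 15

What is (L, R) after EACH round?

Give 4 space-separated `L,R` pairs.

Answer: 16,232 232,255 255,27 27,99

Derivation:
Round 1 (k=2): L=16 R=232
Round 2 (k=33): L=232 R=255
Round 3 (k=20): L=255 R=27
Round 4 (k=15): L=27 R=99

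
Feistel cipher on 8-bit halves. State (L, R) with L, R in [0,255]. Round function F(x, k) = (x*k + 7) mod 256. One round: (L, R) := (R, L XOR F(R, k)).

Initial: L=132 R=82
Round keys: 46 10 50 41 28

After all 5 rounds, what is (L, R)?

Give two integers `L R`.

Answer: 182 189

Derivation:
Round 1 (k=46): L=82 R=71
Round 2 (k=10): L=71 R=159
Round 3 (k=50): L=159 R=82
Round 4 (k=41): L=82 R=182
Round 5 (k=28): L=182 R=189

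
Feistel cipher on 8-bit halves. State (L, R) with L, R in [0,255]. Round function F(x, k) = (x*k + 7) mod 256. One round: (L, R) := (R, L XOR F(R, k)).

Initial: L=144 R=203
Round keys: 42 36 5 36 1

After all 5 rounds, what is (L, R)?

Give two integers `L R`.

Answer: 127 116

Derivation:
Round 1 (k=42): L=203 R=197
Round 2 (k=36): L=197 R=112
Round 3 (k=5): L=112 R=242
Round 4 (k=36): L=242 R=127
Round 5 (k=1): L=127 R=116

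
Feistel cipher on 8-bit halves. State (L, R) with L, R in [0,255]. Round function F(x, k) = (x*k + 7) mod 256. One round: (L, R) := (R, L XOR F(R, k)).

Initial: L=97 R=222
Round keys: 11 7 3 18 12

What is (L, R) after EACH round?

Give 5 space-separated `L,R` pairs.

Round 1 (k=11): L=222 R=240
Round 2 (k=7): L=240 R=73
Round 3 (k=3): L=73 R=18
Round 4 (k=18): L=18 R=2
Round 5 (k=12): L=2 R=13

Answer: 222,240 240,73 73,18 18,2 2,13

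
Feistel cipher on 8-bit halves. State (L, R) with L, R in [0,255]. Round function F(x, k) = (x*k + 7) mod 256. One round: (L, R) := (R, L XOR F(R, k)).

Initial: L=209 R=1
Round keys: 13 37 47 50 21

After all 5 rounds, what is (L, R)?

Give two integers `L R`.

Answer: 252 192

Derivation:
Round 1 (k=13): L=1 R=197
Round 2 (k=37): L=197 R=129
Round 3 (k=47): L=129 R=115
Round 4 (k=50): L=115 R=252
Round 5 (k=21): L=252 R=192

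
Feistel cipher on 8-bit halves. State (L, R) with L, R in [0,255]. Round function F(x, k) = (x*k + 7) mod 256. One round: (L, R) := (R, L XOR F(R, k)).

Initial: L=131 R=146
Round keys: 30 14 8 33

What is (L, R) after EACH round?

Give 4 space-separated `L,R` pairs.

Round 1 (k=30): L=146 R=160
Round 2 (k=14): L=160 R=85
Round 3 (k=8): L=85 R=15
Round 4 (k=33): L=15 R=163

Answer: 146,160 160,85 85,15 15,163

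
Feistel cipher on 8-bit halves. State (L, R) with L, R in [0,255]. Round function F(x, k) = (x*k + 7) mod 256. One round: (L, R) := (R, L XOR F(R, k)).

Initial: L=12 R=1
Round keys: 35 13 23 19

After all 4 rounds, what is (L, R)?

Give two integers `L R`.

Answer: 213 34

Derivation:
Round 1 (k=35): L=1 R=38
Round 2 (k=13): L=38 R=244
Round 3 (k=23): L=244 R=213
Round 4 (k=19): L=213 R=34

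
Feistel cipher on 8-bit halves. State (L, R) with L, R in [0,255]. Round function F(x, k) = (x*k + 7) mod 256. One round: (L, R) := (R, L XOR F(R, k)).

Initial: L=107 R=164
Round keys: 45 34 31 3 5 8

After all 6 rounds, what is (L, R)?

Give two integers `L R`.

Round 1 (k=45): L=164 R=176
Round 2 (k=34): L=176 R=195
Round 3 (k=31): L=195 R=20
Round 4 (k=3): L=20 R=128
Round 5 (k=5): L=128 R=147
Round 6 (k=8): L=147 R=31

Answer: 147 31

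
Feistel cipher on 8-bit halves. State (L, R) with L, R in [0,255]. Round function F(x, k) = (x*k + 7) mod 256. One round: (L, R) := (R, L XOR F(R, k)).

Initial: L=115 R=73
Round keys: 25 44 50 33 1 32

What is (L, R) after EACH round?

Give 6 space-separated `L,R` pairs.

Answer: 73,91 91,226 226,112 112,149 149,236 236,18

Derivation:
Round 1 (k=25): L=73 R=91
Round 2 (k=44): L=91 R=226
Round 3 (k=50): L=226 R=112
Round 4 (k=33): L=112 R=149
Round 5 (k=1): L=149 R=236
Round 6 (k=32): L=236 R=18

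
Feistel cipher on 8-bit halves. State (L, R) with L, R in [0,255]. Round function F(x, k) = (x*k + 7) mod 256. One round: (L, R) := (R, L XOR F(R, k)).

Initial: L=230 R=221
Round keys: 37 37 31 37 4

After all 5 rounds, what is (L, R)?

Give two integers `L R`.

Answer: 164 14

Derivation:
Round 1 (k=37): L=221 R=30
Round 2 (k=37): L=30 R=128
Round 3 (k=31): L=128 R=153
Round 4 (k=37): L=153 R=164
Round 5 (k=4): L=164 R=14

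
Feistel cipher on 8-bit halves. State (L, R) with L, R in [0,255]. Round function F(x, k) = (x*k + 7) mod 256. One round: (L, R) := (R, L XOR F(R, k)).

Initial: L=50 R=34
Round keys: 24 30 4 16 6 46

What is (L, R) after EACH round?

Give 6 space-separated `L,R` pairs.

Answer: 34,5 5,191 191,6 6,216 216,17 17,205

Derivation:
Round 1 (k=24): L=34 R=5
Round 2 (k=30): L=5 R=191
Round 3 (k=4): L=191 R=6
Round 4 (k=16): L=6 R=216
Round 5 (k=6): L=216 R=17
Round 6 (k=46): L=17 R=205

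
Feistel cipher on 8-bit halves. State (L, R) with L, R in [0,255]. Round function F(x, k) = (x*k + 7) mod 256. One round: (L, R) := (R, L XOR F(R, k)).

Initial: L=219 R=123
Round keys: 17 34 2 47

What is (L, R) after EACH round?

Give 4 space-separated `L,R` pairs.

Round 1 (k=17): L=123 R=233
Round 2 (k=34): L=233 R=130
Round 3 (k=2): L=130 R=226
Round 4 (k=47): L=226 R=7

Answer: 123,233 233,130 130,226 226,7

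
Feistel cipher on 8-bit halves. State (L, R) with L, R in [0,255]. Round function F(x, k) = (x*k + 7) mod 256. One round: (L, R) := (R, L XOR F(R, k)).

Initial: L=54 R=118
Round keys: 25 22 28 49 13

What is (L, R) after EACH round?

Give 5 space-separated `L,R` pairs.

Answer: 118,187 187,111 111,144 144,248 248,15

Derivation:
Round 1 (k=25): L=118 R=187
Round 2 (k=22): L=187 R=111
Round 3 (k=28): L=111 R=144
Round 4 (k=49): L=144 R=248
Round 5 (k=13): L=248 R=15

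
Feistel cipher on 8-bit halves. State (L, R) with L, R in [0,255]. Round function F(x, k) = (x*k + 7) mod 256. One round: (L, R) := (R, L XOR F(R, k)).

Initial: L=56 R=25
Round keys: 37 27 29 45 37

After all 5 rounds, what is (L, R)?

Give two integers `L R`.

Answer: 34 76

Derivation:
Round 1 (k=37): L=25 R=156
Round 2 (k=27): L=156 R=98
Round 3 (k=29): L=98 R=189
Round 4 (k=45): L=189 R=34
Round 5 (k=37): L=34 R=76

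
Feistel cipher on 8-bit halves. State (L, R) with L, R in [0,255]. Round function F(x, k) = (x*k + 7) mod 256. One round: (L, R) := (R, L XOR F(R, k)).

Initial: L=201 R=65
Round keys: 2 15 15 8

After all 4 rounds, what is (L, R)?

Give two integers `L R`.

Answer: 161 137

Derivation:
Round 1 (k=2): L=65 R=64
Round 2 (k=15): L=64 R=134
Round 3 (k=15): L=134 R=161
Round 4 (k=8): L=161 R=137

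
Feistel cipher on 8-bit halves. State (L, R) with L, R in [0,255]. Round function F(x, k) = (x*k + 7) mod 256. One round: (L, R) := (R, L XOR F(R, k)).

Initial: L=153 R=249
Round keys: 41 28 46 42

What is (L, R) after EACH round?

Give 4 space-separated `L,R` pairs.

Answer: 249,113 113,154 154,194 194,65

Derivation:
Round 1 (k=41): L=249 R=113
Round 2 (k=28): L=113 R=154
Round 3 (k=46): L=154 R=194
Round 4 (k=42): L=194 R=65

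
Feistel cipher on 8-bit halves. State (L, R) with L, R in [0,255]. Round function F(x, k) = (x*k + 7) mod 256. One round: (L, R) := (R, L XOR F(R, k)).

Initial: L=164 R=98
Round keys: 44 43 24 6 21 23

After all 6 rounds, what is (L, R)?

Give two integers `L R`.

Answer: 164 222

Derivation:
Round 1 (k=44): L=98 R=123
Round 2 (k=43): L=123 R=210
Round 3 (k=24): L=210 R=204
Round 4 (k=6): L=204 R=29
Round 5 (k=21): L=29 R=164
Round 6 (k=23): L=164 R=222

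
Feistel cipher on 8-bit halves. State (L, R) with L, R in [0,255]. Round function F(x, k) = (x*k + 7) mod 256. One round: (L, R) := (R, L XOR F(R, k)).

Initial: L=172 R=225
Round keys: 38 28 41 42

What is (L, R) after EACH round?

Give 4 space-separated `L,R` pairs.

Answer: 225,193 193,194 194,216 216,181

Derivation:
Round 1 (k=38): L=225 R=193
Round 2 (k=28): L=193 R=194
Round 3 (k=41): L=194 R=216
Round 4 (k=42): L=216 R=181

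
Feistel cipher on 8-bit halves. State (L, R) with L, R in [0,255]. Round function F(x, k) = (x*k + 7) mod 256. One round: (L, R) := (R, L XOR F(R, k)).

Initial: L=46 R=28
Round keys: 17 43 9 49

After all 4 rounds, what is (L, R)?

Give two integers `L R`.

Round 1 (k=17): L=28 R=205
Round 2 (k=43): L=205 R=106
Round 3 (k=9): L=106 R=12
Round 4 (k=49): L=12 R=57

Answer: 12 57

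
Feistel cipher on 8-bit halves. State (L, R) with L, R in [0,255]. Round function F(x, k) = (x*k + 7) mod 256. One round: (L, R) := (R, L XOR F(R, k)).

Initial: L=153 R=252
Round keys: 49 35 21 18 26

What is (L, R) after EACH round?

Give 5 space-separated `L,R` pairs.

Round 1 (k=49): L=252 R=218
Round 2 (k=35): L=218 R=41
Round 3 (k=21): L=41 R=190
Round 4 (k=18): L=190 R=74
Round 5 (k=26): L=74 R=53

Answer: 252,218 218,41 41,190 190,74 74,53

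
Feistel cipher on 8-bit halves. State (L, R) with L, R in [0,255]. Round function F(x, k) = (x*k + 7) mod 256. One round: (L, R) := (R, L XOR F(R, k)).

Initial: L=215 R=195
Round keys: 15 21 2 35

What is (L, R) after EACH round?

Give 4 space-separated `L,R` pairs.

Round 1 (k=15): L=195 R=163
Round 2 (k=21): L=163 R=165
Round 3 (k=2): L=165 R=242
Round 4 (k=35): L=242 R=184

Answer: 195,163 163,165 165,242 242,184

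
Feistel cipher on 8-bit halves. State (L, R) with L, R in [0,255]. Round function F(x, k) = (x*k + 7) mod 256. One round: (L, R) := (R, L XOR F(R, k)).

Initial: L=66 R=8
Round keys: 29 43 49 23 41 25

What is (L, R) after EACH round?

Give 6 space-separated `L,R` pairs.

Round 1 (k=29): L=8 R=173
Round 2 (k=43): L=173 R=30
Round 3 (k=49): L=30 R=104
Round 4 (k=23): L=104 R=65
Round 5 (k=41): L=65 R=24
Round 6 (k=25): L=24 R=30

Answer: 8,173 173,30 30,104 104,65 65,24 24,30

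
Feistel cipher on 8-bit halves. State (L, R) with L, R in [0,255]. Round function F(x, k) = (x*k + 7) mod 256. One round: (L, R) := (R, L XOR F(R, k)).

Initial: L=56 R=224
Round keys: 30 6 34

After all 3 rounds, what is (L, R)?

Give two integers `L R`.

Round 1 (k=30): L=224 R=127
Round 2 (k=6): L=127 R=225
Round 3 (k=34): L=225 R=150

Answer: 225 150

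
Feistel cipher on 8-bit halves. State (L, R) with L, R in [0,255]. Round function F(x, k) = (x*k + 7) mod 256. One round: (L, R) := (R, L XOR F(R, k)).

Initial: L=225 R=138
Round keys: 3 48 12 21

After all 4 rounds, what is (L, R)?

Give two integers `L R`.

Round 1 (k=3): L=138 R=68
Round 2 (k=48): L=68 R=77
Round 3 (k=12): L=77 R=231
Round 4 (k=21): L=231 R=183

Answer: 231 183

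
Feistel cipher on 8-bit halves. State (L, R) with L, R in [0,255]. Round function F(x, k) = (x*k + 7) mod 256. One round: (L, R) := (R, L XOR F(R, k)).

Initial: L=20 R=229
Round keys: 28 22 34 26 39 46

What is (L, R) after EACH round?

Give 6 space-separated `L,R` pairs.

Answer: 229,7 7,68 68,8 8,147 147,100 100,108

Derivation:
Round 1 (k=28): L=229 R=7
Round 2 (k=22): L=7 R=68
Round 3 (k=34): L=68 R=8
Round 4 (k=26): L=8 R=147
Round 5 (k=39): L=147 R=100
Round 6 (k=46): L=100 R=108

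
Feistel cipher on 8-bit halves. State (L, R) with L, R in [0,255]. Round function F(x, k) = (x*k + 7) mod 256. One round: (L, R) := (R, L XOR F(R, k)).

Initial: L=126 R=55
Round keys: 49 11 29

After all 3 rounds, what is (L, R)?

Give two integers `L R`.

Round 1 (k=49): L=55 R=240
Round 2 (k=11): L=240 R=96
Round 3 (k=29): L=96 R=23

Answer: 96 23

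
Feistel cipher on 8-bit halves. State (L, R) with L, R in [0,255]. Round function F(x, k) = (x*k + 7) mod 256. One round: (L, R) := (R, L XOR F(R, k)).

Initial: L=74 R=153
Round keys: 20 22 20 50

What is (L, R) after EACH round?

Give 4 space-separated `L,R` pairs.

Round 1 (k=20): L=153 R=177
Round 2 (k=22): L=177 R=164
Round 3 (k=20): L=164 R=102
Round 4 (k=50): L=102 R=87

Answer: 153,177 177,164 164,102 102,87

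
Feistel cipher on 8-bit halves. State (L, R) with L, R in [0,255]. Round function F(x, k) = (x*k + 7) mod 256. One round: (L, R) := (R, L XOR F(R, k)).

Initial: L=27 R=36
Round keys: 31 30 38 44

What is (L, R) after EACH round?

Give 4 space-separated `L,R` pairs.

Answer: 36,120 120,51 51,225 225,128

Derivation:
Round 1 (k=31): L=36 R=120
Round 2 (k=30): L=120 R=51
Round 3 (k=38): L=51 R=225
Round 4 (k=44): L=225 R=128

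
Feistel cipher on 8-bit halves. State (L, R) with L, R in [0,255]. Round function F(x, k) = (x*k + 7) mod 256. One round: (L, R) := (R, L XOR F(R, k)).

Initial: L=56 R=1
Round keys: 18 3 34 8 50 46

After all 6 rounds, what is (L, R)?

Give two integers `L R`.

Round 1 (k=18): L=1 R=33
Round 2 (k=3): L=33 R=107
Round 3 (k=34): L=107 R=28
Round 4 (k=8): L=28 R=140
Round 5 (k=50): L=140 R=67
Round 6 (k=46): L=67 R=157

Answer: 67 157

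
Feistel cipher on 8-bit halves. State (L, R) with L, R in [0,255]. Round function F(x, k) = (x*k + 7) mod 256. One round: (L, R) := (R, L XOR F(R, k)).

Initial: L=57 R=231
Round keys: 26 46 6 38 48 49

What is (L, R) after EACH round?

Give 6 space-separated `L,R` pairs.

Answer: 231,68 68,216 216,83 83,129 129,100 100,170

Derivation:
Round 1 (k=26): L=231 R=68
Round 2 (k=46): L=68 R=216
Round 3 (k=6): L=216 R=83
Round 4 (k=38): L=83 R=129
Round 5 (k=48): L=129 R=100
Round 6 (k=49): L=100 R=170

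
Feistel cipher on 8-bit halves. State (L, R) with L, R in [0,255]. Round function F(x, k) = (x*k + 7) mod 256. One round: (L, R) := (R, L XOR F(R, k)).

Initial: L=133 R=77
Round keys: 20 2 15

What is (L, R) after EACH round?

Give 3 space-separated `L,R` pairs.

Round 1 (k=20): L=77 R=142
Round 2 (k=2): L=142 R=110
Round 3 (k=15): L=110 R=247

Answer: 77,142 142,110 110,247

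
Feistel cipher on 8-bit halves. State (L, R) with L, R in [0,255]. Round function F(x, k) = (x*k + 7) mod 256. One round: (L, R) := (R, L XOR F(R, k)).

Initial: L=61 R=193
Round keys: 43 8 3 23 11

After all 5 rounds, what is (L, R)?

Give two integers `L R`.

Answer: 247 170

Derivation:
Round 1 (k=43): L=193 R=79
Round 2 (k=8): L=79 R=190
Round 3 (k=3): L=190 R=14
Round 4 (k=23): L=14 R=247
Round 5 (k=11): L=247 R=170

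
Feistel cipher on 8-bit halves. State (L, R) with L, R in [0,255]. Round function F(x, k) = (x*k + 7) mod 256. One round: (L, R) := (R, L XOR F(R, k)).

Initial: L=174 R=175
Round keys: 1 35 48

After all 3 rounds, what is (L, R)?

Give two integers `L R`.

Answer: 224 31

Derivation:
Round 1 (k=1): L=175 R=24
Round 2 (k=35): L=24 R=224
Round 3 (k=48): L=224 R=31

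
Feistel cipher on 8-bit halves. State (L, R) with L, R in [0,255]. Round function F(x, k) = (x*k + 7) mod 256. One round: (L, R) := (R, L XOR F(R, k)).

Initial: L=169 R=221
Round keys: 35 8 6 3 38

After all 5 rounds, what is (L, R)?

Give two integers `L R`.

Round 1 (k=35): L=221 R=151
Round 2 (k=8): L=151 R=98
Round 3 (k=6): L=98 R=196
Round 4 (k=3): L=196 R=49
Round 5 (k=38): L=49 R=137

Answer: 49 137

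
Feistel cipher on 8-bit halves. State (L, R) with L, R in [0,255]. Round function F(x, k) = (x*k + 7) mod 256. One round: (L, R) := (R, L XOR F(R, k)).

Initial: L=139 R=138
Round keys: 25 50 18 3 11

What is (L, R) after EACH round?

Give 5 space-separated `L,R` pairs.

Answer: 138,10 10,113 113,243 243,145 145,177

Derivation:
Round 1 (k=25): L=138 R=10
Round 2 (k=50): L=10 R=113
Round 3 (k=18): L=113 R=243
Round 4 (k=3): L=243 R=145
Round 5 (k=11): L=145 R=177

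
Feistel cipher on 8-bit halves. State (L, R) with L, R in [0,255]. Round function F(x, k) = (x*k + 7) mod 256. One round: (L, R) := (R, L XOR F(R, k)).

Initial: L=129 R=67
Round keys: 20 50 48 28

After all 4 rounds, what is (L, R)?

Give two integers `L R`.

Answer: 69 59

Derivation:
Round 1 (k=20): L=67 R=194
Round 2 (k=50): L=194 R=168
Round 3 (k=48): L=168 R=69
Round 4 (k=28): L=69 R=59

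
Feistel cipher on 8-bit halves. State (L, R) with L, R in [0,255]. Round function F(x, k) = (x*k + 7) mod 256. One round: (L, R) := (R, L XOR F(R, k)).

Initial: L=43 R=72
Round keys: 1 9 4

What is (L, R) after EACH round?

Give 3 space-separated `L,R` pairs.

Round 1 (k=1): L=72 R=100
Round 2 (k=9): L=100 R=195
Round 3 (k=4): L=195 R=119

Answer: 72,100 100,195 195,119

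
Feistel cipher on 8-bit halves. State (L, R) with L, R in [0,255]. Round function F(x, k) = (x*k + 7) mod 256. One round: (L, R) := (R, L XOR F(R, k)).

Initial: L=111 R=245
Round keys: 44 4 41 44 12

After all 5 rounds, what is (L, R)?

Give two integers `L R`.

Answer: 97 198

Derivation:
Round 1 (k=44): L=245 R=76
Round 2 (k=4): L=76 R=194
Round 3 (k=41): L=194 R=85
Round 4 (k=44): L=85 R=97
Round 5 (k=12): L=97 R=198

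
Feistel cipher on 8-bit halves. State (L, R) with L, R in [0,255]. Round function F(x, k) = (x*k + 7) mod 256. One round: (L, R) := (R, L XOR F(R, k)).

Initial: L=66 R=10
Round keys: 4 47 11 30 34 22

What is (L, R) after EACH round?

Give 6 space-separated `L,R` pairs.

Answer: 10,109 109,0 0,106 106,115 115,39 39,18

Derivation:
Round 1 (k=4): L=10 R=109
Round 2 (k=47): L=109 R=0
Round 3 (k=11): L=0 R=106
Round 4 (k=30): L=106 R=115
Round 5 (k=34): L=115 R=39
Round 6 (k=22): L=39 R=18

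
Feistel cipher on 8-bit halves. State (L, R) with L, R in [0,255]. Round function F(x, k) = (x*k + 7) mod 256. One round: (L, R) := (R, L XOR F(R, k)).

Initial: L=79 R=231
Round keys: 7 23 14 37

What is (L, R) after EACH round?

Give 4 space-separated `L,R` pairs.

Answer: 231,23 23,255 255,238 238,146

Derivation:
Round 1 (k=7): L=231 R=23
Round 2 (k=23): L=23 R=255
Round 3 (k=14): L=255 R=238
Round 4 (k=37): L=238 R=146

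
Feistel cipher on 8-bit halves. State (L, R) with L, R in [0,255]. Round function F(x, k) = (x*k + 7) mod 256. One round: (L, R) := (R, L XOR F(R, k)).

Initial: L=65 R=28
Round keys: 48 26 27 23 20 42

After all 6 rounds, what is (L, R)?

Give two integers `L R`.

Answer: 197 43

Derivation:
Round 1 (k=48): L=28 R=6
Round 2 (k=26): L=6 R=191
Round 3 (k=27): L=191 R=42
Round 4 (k=23): L=42 R=114
Round 5 (k=20): L=114 R=197
Round 6 (k=42): L=197 R=43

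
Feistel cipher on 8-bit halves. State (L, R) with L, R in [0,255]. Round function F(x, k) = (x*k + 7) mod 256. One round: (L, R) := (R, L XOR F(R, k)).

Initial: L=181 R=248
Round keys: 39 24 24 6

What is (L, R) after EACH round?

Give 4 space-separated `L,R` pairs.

Round 1 (k=39): L=248 R=122
Round 2 (k=24): L=122 R=143
Round 3 (k=24): L=143 R=21
Round 4 (k=6): L=21 R=10

Answer: 248,122 122,143 143,21 21,10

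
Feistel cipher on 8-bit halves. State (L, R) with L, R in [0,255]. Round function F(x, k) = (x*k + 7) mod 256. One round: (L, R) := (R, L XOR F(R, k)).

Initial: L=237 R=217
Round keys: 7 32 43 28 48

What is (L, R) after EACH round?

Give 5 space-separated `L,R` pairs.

Round 1 (k=7): L=217 R=27
Round 2 (k=32): L=27 R=190
Round 3 (k=43): L=190 R=234
Round 4 (k=28): L=234 R=33
Round 5 (k=48): L=33 R=221

Answer: 217,27 27,190 190,234 234,33 33,221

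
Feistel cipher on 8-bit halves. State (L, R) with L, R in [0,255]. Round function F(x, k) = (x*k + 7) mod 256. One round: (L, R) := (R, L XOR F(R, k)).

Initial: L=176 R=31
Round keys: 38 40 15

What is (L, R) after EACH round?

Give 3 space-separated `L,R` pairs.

Round 1 (k=38): L=31 R=17
Round 2 (k=40): L=17 R=176
Round 3 (k=15): L=176 R=70

Answer: 31,17 17,176 176,70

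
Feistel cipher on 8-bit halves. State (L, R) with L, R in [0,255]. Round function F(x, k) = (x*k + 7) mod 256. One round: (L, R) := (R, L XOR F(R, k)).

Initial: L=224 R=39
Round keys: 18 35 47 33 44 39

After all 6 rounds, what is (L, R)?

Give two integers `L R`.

Answer: 8 132

Derivation:
Round 1 (k=18): L=39 R=37
Round 2 (k=35): L=37 R=49
Round 3 (k=47): L=49 R=35
Round 4 (k=33): L=35 R=187
Round 5 (k=44): L=187 R=8
Round 6 (k=39): L=8 R=132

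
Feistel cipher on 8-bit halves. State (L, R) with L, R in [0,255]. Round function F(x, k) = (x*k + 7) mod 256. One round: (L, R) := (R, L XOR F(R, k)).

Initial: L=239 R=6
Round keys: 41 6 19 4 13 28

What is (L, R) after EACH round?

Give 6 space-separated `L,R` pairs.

Round 1 (k=41): L=6 R=18
Round 2 (k=6): L=18 R=117
Round 3 (k=19): L=117 R=164
Round 4 (k=4): L=164 R=226
Round 5 (k=13): L=226 R=37
Round 6 (k=28): L=37 R=241

Answer: 6,18 18,117 117,164 164,226 226,37 37,241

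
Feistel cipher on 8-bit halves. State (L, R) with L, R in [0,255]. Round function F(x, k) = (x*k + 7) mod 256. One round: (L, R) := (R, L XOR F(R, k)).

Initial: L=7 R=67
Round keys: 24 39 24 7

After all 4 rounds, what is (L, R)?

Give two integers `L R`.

Answer: 239 44

Derivation:
Round 1 (k=24): L=67 R=72
Round 2 (k=39): L=72 R=188
Round 3 (k=24): L=188 R=239
Round 4 (k=7): L=239 R=44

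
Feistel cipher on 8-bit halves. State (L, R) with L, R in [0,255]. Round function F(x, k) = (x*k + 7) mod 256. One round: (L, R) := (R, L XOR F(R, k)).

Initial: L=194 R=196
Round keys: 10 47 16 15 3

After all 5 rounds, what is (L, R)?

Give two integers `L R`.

Round 1 (k=10): L=196 R=109
Round 2 (k=47): L=109 R=206
Round 3 (k=16): L=206 R=138
Round 4 (k=15): L=138 R=211
Round 5 (k=3): L=211 R=10

Answer: 211 10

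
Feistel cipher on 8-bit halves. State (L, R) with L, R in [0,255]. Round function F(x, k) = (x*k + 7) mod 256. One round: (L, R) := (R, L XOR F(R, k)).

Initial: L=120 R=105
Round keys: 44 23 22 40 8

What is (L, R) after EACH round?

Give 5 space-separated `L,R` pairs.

Round 1 (k=44): L=105 R=107
Round 2 (k=23): L=107 R=205
Round 3 (k=22): L=205 R=206
Round 4 (k=40): L=206 R=250
Round 5 (k=8): L=250 R=25

Answer: 105,107 107,205 205,206 206,250 250,25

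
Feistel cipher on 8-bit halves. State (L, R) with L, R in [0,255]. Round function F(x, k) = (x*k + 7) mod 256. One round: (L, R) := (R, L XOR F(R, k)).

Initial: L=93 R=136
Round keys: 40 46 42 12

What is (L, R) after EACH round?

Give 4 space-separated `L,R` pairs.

Round 1 (k=40): L=136 R=26
Round 2 (k=46): L=26 R=59
Round 3 (k=42): L=59 R=175
Round 4 (k=12): L=175 R=0

Answer: 136,26 26,59 59,175 175,0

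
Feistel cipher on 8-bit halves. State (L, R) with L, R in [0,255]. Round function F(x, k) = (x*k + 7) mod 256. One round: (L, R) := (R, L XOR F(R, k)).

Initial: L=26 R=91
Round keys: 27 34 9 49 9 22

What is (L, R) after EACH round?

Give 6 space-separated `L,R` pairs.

Answer: 91,186 186,224 224,93 93,52 52,134 134,191

Derivation:
Round 1 (k=27): L=91 R=186
Round 2 (k=34): L=186 R=224
Round 3 (k=9): L=224 R=93
Round 4 (k=49): L=93 R=52
Round 5 (k=9): L=52 R=134
Round 6 (k=22): L=134 R=191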